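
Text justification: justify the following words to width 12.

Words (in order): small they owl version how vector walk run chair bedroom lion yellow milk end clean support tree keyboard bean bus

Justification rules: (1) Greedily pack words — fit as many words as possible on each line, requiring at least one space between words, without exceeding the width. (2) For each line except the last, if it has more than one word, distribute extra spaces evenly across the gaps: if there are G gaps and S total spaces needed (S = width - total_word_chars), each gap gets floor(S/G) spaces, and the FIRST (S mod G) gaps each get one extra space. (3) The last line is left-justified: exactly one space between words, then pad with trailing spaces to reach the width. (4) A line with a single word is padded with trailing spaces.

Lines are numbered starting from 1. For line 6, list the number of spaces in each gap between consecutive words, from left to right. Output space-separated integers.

Answer: 1

Derivation:
Line 1: ['small', 'they'] (min_width=10, slack=2)
Line 2: ['owl', 'version'] (min_width=11, slack=1)
Line 3: ['how', 'vector'] (min_width=10, slack=2)
Line 4: ['walk', 'run'] (min_width=8, slack=4)
Line 5: ['chair'] (min_width=5, slack=7)
Line 6: ['bedroom', 'lion'] (min_width=12, slack=0)
Line 7: ['yellow', 'milk'] (min_width=11, slack=1)
Line 8: ['end', 'clean'] (min_width=9, slack=3)
Line 9: ['support', 'tree'] (min_width=12, slack=0)
Line 10: ['keyboard'] (min_width=8, slack=4)
Line 11: ['bean', 'bus'] (min_width=8, slack=4)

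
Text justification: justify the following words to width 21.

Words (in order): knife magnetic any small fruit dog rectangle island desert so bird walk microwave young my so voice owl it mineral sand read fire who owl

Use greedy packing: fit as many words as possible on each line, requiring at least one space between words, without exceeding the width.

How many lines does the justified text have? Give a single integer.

Answer: 8

Derivation:
Line 1: ['knife', 'magnetic', 'any'] (min_width=18, slack=3)
Line 2: ['small', 'fruit', 'dog'] (min_width=15, slack=6)
Line 3: ['rectangle', 'island'] (min_width=16, slack=5)
Line 4: ['desert', 'so', 'bird', 'walk'] (min_width=19, slack=2)
Line 5: ['microwave', 'young', 'my', 'so'] (min_width=21, slack=0)
Line 6: ['voice', 'owl', 'it', 'mineral'] (min_width=20, slack=1)
Line 7: ['sand', 'read', 'fire', 'who'] (min_width=18, slack=3)
Line 8: ['owl'] (min_width=3, slack=18)
Total lines: 8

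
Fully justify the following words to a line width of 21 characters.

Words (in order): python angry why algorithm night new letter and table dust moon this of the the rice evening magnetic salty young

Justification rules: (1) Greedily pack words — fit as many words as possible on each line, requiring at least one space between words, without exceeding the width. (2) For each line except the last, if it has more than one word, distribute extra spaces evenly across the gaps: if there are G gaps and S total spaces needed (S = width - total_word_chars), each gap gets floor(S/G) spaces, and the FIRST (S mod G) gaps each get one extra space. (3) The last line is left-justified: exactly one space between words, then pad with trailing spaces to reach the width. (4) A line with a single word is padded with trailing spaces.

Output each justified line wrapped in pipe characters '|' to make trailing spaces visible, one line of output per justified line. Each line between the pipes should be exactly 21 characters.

Line 1: ['python', 'angry', 'why'] (min_width=16, slack=5)
Line 2: ['algorithm', 'night', 'new'] (min_width=19, slack=2)
Line 3: ['letter', 'and', 'table', 'dust'] (min_width=21, slack=0)
Line 4: ['moon', 'this', 'of', 'the', 'the'] (min_width=20, slack=1)
Line 5: ['rice', 'evening', 'magnetic'] (min_width=21, slack=0)
Line 6: ['salty', 'young'] (min_width=11, slack=10)

Answer: |python    angry   why|
|algorithm  night  new|
|letter and table dust|
|moon  this of the the|
|rice evening magnetic|
|salty young          |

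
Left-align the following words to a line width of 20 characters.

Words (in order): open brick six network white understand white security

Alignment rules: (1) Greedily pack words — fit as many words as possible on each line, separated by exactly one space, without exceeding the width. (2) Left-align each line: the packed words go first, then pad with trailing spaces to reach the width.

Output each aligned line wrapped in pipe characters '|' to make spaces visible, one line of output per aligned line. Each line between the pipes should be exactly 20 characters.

Answer: |open brick six      |
|network white       |
|understand white    |
|security            |

Derivation:
Line 1: ['open', 'brick', 'six'] (min_width=14, slack=6)
Line 2: ['network', 'white'] (min_width=13, slack=7)
Line 3: ['understand', 'white'] (min_width=16, slack=4)
Line 4: ['security'] (min_width=8, slack=12)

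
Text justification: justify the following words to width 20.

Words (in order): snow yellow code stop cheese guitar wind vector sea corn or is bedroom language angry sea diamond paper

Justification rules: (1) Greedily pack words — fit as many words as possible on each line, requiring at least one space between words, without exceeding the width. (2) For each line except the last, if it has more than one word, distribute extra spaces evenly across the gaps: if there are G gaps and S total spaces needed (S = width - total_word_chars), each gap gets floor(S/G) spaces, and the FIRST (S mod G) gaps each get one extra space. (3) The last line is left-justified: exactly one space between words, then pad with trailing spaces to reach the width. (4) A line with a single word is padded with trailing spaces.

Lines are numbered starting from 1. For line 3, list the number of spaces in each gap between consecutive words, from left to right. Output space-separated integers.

Line 1: ['snow', 'yellow', 'code'] (min_width=16, slack=4)
Line 2: ['stop', 'cheese', 'guitar'] (min_width=18, slack=2)
Line 3: ['wind', 'vector', 'sea', 'corn'] (min_width=20, slack=0)
Line 4: ['or', 'is', 'bedroom'] (min_width=13, slack=7)
Line 5: ['language', 'angry', 'sea'] (min_width=18, slack=2)
Line 6: ['diamond', 'paper'] (min_width=13, slack=7)

Answer: 1 1 1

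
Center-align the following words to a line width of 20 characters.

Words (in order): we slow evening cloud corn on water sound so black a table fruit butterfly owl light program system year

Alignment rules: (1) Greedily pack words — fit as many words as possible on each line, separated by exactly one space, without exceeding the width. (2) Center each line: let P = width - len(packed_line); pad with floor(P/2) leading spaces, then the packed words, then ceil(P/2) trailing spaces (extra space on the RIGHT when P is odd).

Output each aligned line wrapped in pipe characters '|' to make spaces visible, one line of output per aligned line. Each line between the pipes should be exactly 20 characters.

Line 1: ['we', 'slow', 'evening'] (min_width=15, slack=5)
Line 2: ['cloud', 'corn', 'on', 'water'] (min_width=19, slack=1)
Line 3: ['sound', 'so', 'black', 'a'] (min_width=16, slack=4)
Line 4: ['table', 'fruit'] (min_width=11, slack=9)
Line 5: ['butterfly', 'owl', 'light'] (min_width=19, slack=1)
Line 6: ['program', 'system', 'year'] (min_width=19, slack=1)

Answer: |  we slow evening   |
|cloud corn on water |
|  sound so black a  |
|    table fruit     |
|butterfly owl light |
|program system year |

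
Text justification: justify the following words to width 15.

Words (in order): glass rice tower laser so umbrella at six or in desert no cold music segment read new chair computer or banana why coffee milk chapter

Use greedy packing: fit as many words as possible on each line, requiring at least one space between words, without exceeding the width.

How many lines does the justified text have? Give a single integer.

Line 1: ['glass', 'rice'] (min_width=10, slack=5)
Line 2: ['tower', 'laser', 'so'] (min_width=14, slack=1)
Line 3: ['umbrella', 'at', 'six'] (min_width=15, slack=0)
Line 4: ['or', 'in', 'desert', 'no'] (min_width=15, slack=0)
Line 5: ['cold', 'music'] (min_width=10, slack=5)
Line 6: ['segment', 'read'] (min_width=12, slack=3)
Line 7: ['new', 'chair'] (min_width=9, slack=6)
Line 8: ['computer', 'or'] (min_width=11, slack=4)
Line 9: ['banana', 'why'] (min_width=10, slack=5)
Line 10: ['coffee', 'milk'] (min_width=11, slack=4)
Line 11: ['chapter'] (min_width=7, slack=8)
Total lines: 11

Answer: 11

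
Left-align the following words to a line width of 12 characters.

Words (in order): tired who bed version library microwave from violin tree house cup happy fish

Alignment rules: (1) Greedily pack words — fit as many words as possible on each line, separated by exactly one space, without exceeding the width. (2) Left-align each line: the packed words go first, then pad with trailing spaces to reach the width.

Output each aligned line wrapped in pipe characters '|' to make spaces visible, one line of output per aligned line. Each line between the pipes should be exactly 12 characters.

Answer: |tired who   |
|bed version |
|library     |
|microwave   |
|from violin |
|tree house  |
|cup happy   |
|fish        |

Derivation:
Line 1: ['tired', 'who'] (min_width=9, slack=3)
Line 2: ['bed', 'version'] (min_width=11, slack=1)
Line 3: ['library'] (min_width=7, slack=5)
Line 4: ['microwave'] (min_width=9, slack=3)
Line 5: ['from', 'violin'] (min_width=11, slack=1)
Line 6: ['tree', 'house'] (min_width=10, slack=2)
Line 7: ['cup', 'happy'] (min_width=9, slack=3)
Line 8: ['fish'] (min_width=4, slack=8)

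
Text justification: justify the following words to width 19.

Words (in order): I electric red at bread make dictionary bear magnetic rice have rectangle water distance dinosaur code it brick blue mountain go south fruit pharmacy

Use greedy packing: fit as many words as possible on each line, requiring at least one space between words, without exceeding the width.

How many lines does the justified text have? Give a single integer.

Line 1: ['I', 'electric', 'red', 'at'] (min_width=17, slack=2)
Line 2: ['bread', 'make'] (min_width=10, slack=9)
Line 3: ['dictionary', 'bear'] (min_width=15, slack=4)
Line 4: ['magnetic', 'rice', 'have'] (min_width=18, slack=1)
Line 5: ['rectangle', 'water'] (min_width=15, slack=4)
Line 6: ['distance', 'dinosaur'] (min_width=17, slack=2)
Line 7: ['code', 'it', 'brick', 'blue'] (min_width=18, slack=1)
Line 8: ['mountain', 'go', 'south'] (min_width=17, slack=2)
Line 9: ['fruit', 'pharmacy'] (min_width=14, slack=5)
Total lines: 9

Answer: 9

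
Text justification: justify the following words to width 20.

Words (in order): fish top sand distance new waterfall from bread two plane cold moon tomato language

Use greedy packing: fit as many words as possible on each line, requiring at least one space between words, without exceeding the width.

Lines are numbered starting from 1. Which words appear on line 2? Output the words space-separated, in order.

Answer: distance new

Derivation:
Line 1: ['fish', 'top', 'sand'] (min_width=13, slack=7)
Line 2: ['distance', 'new'] (min_width=12, slack=8)
Line 3: ['waterfall', 'from', 'bread'] (min_width=20, slack=0)
Line 4: ['two', 'plane', 'cold', 'moon'] (min_width=19, slack=1)
Line 5: ['tomato', 'language'] (min_width=15, slack=5)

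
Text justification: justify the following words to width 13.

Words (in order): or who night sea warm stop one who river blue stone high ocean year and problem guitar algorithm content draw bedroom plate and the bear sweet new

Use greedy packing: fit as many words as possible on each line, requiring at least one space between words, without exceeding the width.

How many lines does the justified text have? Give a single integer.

Line 1: ['or', 'who', 'night'] (min_width=12, slack=1)
Line 2: ['sea', 'warm', 'stop'] (min_width=13, slack=0)
Line 3: ['one', 'who', 'river'] (min_width=13, slack=0)
Line 4: ['blue', 'stone'] (min_width=10, slack=3)
Line 5: ['high', 'ocean'] (min_width=10, slack=3)
Line 6: ['year', 'and'] (min_width=8, slack=5)
Line 7: ['problem'] (min_width=7, slack=6)
Line 8: ['guitar'] (min_width=6, slack=7)
Line 9: ['algorithm'] (min_width=9, slack=4)
Line 10: ['content', 'draw'] (min_width=12, slack=1)
Line 11: ['bedroom', 'plate'] (min_width=13, slack=0)
Line 12: ['and', 'the', 'bear'] (min_width=12, slack=1)
Line 13: ['sweet', 'new'] (min_width=9, slack=4)
Total lines: 13

Answer: 13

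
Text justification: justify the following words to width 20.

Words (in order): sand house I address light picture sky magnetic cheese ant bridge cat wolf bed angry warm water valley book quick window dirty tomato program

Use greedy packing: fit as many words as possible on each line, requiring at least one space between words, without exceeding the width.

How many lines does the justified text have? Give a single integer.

Answer: 8

Derivation:
Line 1: ['sand', 'house', 'I', 'address'] (min_width=20, slack=0)
Line 2: ['light', 'picture', 'sky'] (min_width=17, slack=3)
Line 3: ['magnetic', 'cheese', 'ant'] (min_width=19, slack=1)
Line 4: ['bridge', 'cat', 'wolf', 'bed'] (min_width=19, slack=1)
Line 5: ['angry', 'warm', 'water'] (min_width=16, slack=4)
Line 6: ['valley', 'book', 'quick'] (min_width=17, slack=3)
Line 7: ['window', 'dirty', 'tomato'] (min_width=19, slack=1)
Line 8: ['program'] (min_width=7, slack=13)
Total lines: 8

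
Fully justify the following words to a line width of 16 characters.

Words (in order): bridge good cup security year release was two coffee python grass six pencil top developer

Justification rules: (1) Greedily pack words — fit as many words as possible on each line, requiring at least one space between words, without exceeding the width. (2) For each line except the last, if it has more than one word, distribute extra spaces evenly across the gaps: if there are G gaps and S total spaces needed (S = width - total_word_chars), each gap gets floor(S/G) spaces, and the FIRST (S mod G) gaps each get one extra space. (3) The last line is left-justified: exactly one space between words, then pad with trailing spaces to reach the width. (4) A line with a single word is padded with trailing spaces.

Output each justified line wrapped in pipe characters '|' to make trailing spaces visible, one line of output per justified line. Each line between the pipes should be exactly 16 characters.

Answer: |bridge  good cup|
|security    year|
|release  was two|
|coffee    python|
|grass six pencil|
|top developer   |

Derivation:
Line 1: ['bridge', 'good', 'cup'] (min_width=15, slack=1)
Line 2: ['security', 'year'] (min_width=13, slack=3)
Line 3: ['release', 'was', 'two'] (min_width=15, slack=1)
Line 4: ['coffee', 'python'] (min_width=13, slack=3)
Line 5: ['grass', 'six', 'pencil'] (min_width=16, slack=0)
Line 6: ['top', 'developer'] (min_width=13, slack=3)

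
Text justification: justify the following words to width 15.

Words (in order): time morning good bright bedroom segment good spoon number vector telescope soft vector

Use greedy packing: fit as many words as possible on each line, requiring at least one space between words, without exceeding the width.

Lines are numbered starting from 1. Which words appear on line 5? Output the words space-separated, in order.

Line 1: ['time', 'morning'] (min_width=12, slack=3)
Line 2: ['good', 'bright'] (min_width=11, slack=4)
Line 3: ['bedroom', 'segment'] (min_width=15, slack=0)
Line 4: ['good', 'spoon'] (min_width=10, slack=5)
Line 5: ['number', 'vector'] (min_width=13, slack=2)
Line 6: ['telescope', 'soft'] (min_width=14, slack=1)
Line 7: ['vector'] (min_width=6, slack=9)

Answer: number vector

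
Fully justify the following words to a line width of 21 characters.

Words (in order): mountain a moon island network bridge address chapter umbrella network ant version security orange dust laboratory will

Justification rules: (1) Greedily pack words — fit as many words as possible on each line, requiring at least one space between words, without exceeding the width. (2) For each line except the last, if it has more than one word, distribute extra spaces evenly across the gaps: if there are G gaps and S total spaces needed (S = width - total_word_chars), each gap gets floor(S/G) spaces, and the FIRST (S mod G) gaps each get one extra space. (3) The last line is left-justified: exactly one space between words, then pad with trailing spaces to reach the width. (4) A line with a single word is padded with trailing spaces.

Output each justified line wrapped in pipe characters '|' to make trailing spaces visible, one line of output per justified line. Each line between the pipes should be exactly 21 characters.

Line 1: ['mountain', 'a', 'moon'] (min_width=15, slack=6)
Line 2: ['island', 'network', 'bridge'] (min_width=21, slack=0)
Line 3: ['address', 'chapter'] (min_width=15, slack=6)
Line 4: ['umbrella', 'network', 'ant'] (min_width=20, slack=1)
Line 5: ['version', 'security'] (min_width=16, slack=5)
Line 6: ['orange', 'dust'] (min_width=11, slack=10)
Line 7: ['laboratory', 'will'] (min_width=15, slack=6)

Answer: |mountain    a    moon|
|island network bridge|
|address       chapter|
|umbrella  network ant|
|version      security|
|orange           dust|
|laboratory will      |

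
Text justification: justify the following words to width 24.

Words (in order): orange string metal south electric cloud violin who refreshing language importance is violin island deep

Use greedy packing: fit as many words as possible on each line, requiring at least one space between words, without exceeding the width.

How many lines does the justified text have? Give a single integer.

Line 1: ['orange', 'string', 'metal'] (min_width=19, slack=5)
Line 2: ['south', 'electric', 'cloud'] (min_width=20, slack=4)
Line 3: ['violin', 'who', 'refreshing'] (min_width=21, slack=3)
Line 4: ['language', 'importance', 'is'] (min_width=22, slack=2)
Line 5: ['violin', 'island', 'deep'] (min_width=18, slack=6)
Total lines: 5

Answer: 5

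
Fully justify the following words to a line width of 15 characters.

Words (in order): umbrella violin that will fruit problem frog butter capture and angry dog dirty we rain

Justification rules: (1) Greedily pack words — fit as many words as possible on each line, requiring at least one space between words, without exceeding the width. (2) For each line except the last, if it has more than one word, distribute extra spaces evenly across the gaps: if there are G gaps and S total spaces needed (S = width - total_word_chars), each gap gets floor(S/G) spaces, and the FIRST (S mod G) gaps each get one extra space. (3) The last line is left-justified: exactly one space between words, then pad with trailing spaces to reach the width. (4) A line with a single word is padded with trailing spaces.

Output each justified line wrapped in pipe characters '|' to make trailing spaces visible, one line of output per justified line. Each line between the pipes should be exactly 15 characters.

Answer: |umbrella violin|
|that will fruit|
|problem    frog|
|butter  capture|
|and  angry  dog|
|dirty we rain  |

Derivation:
Line 1: ['umbrella', 'violin'] (min_width=15, slack=0)
Line 2: ['that', 'will', 'fruit'] (min_width=15, slack=0)
Line 3: ['problem', 'frog'] (min_width=12, slack=3)
Line 4: ['butter', 'capture'] (min_width=14, slack=1)
Line 5: ['and', 'angry', 'dog'] (min_width=13, slack=2)
Line 6: ['dirty', 'we', 'rain'] (min_width=13, slack=2)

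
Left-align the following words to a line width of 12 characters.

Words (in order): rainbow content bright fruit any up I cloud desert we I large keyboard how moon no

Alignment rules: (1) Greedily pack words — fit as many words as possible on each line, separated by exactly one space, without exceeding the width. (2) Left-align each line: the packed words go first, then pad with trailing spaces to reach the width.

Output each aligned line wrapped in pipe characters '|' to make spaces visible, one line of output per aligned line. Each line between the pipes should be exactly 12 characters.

Answer: |rainbow     |
|content     |
|bright fruit|
|any up I    |
|cloud desert|
|we I large  |
|keyboard how|
|moon no     |

Derivation:
Line 1: ['rainbow'] (min_width=7, slack=5)
Line 2: ['content'] (min_width=7, slack=5)
Line 3: ['bright', 'fruit'] (min_width=12, slack=0)
Line 4: ['any', 'up', 'I'] (min_width=8, slack=4)
Line 5: ['cloud', 'desert'] (min_width=12, slack=0)
Line 6: ['we', 'I', 'large'] (min_width=10, slack=2)
Line 7: ['keyboard', 'how'] (min_width=12, slack=0)
Line 8: ['moon', 'no'] (min_width=7, slack=5)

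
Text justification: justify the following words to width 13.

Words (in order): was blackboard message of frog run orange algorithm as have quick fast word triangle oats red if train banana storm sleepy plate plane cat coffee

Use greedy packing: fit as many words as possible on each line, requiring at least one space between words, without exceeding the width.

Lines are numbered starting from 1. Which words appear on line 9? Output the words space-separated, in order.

Line 1: ['was'] (min_width=3, slack=10)
Line 2: ['blackboard'] (min_width=10, slack=3)
Line 3: ['message', 'of'] (min_width=10, slack=3)
Line 4: ['frog', 'run'] (min_width=8, slack=5)
Line 5: ['orange'] (min_width=6, slack=7)
Line 6: ['algorithm', 'as'] (min_width=12, slack=1)
Line 7: ['have', 'quick'] (min_width=10, slack=3)
Line 8: ['fast', 'word'] (min_width=9, slack=4)
Line 9: ['triangle', 'oats'] (min_width=13, slack=0)
Line 10: ['red', 'if', 'train'] (min_width=12, slack=1)
Line 11: ['banana', 'storm'] (min_width=12, slack=1)
Line 12: ['sleepy', 'plate'] (min_width=12, slack=1)
Line 13: ['plane', 'cat'] (min_width=9, slack=4)
Line 14: ['coffee'] (min_width=6, slack=7)

Answer: triangle oats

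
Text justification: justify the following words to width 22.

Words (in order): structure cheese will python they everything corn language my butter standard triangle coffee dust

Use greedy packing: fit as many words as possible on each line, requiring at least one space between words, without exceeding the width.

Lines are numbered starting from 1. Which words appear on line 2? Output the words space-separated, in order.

Line 1: ['structure', 'cheese', 'will'] (min_width=21, slack=1)
Line 2: ['python', 'they', 'everything'] (min_width=22, slack=0)
Line 3: ['corn', 'language', 'my'] (min_width=16, slack=6)
Line 4: ['butter', 'standard'] (min_width=15, slack=7)
Line 5: ['triangle', 'coffee', 'dust'] (min_width=20, slack=2)

Answer: python they everything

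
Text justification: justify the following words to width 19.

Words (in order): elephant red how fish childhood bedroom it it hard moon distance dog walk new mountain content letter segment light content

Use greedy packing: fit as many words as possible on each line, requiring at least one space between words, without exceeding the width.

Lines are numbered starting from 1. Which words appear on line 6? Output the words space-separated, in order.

Answer: content letter

Derivation:
Line 1: ['elephant', 'red', 'how'] (min_width=16, slack=3)
Line 2: ['fish', 'childhood'] (min_width=14, slack=5)
Line 3: ['bedroom', 'it', 'it', 'hard'] (min_width=18, slack=1)
Line 4: ['moon', 'distance', 'dog'] (min_width=17, slack=2)
Line 5: ['walk', 'new', 'mountain'] (min_width=17, slack=2)
Line 6: ['content', 'letter'] (min_width=14, slack=5)
Line 7: ['segment', 'light'] (min_width=13, slack=6)
Line 8: ['content'] (min_width=7, slack=12)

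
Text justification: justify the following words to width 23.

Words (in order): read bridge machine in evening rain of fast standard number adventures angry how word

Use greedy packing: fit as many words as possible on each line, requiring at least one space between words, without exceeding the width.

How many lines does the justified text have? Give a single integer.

Answer: 5

Derivation:
Line 1: ['read', 'bridge', 'machine', 'in'] (min_width=22, slack=1)
Line 2: ['evening', 'rain', 'of', 'fast'] (min_width=20, slack=3)
Line 3: ['standard', 'number'] (min_width=15, slack=8)
Line 4: ['adventures', 'angry', 'how'] (min_width=20, slack=3)
Line 5: ['word'] (min_width=4, slack=19)
Total lines: 5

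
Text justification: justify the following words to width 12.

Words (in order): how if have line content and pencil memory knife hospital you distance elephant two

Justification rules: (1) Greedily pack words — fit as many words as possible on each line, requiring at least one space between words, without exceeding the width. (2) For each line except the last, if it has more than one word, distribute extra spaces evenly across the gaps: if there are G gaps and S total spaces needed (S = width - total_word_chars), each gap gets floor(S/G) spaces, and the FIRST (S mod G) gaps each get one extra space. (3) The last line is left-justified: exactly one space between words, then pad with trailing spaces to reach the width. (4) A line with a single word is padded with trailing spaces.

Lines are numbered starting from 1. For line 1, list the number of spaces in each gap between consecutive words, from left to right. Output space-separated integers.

Line 1: ['how', 'if', 'have'] (min_width=11, slack=1)
Line 2: ['line', 'content'] (min_width=12, slack=0)
Line 3: ['and', 'pencil'] (min_width=10, slack=2)
Line 4: ['memory', 'knife'] (min_width=12, slack=0)
Line 5: ['hospital', 'you'] (min_width=12, slack=0)
Line 6: ['distance'] (min_width=8, slack=4)
Line 7: ['elephant', 'two'] (min_width=12, slack=0)

Answer: 2 1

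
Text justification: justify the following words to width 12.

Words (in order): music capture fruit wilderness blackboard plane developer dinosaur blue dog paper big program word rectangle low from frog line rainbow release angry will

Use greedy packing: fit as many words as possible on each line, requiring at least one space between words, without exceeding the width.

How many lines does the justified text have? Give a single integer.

Line 1: ['music'] (min_width=5, slack=7)
Line 2: ['capture'] (min_width=7, slack=5)
Line 3: ['fruit'] (min_width=5, slack=7)
Line 4: ['wilderness'] (min_width=10, slack=2)
Line 5: ['blackboard'] (min_width=10, slack=2)
Line 6: ['plane'] (min_width=5, slack=7)
Line 7: ['developer'] (min_width=9, slack=3)
Line 8: ['dinosaur'] (min_width=8, slack=4)
Line 9: ['blue', 'dog'] (min_width=8, slack=4)
Line 10: ['paper', 'big'] (min_width=9, slack=3)
Line 11: ['program', 'word'] (min_width=12, slack=0)
Line 12: ['rectangle'] (min_width=9, slack=3)
Line 13: ['low', 'from'] (min_width=8, slack=4)
Line 14: ['frog', 'line'] (min_width=9, slack=3)
Line 15: ['rainbow'] (min_width=7, slack=5)
Line 16: ['release'] (min_width=7, slack=5)
Line 17: ['angry', 'will'] (min_width=10, slack=2)
Total lines: 17

Answer: 17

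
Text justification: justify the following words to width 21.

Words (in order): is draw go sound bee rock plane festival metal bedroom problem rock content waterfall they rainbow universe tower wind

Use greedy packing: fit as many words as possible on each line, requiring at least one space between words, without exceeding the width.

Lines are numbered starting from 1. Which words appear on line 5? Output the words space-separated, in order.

Answer: waterfall they

Derivation:
Line 1: ['is', 'draw', 'go', 'sound', 'bee'] (min_width=20, slack=1)
Line 2: ['rock', 'plane', 'festival'] (min_width=19, slack=2)
Line 3: ['metal', 'bedroom', 'problem'] (min_width=21, slack=0)
Line 4: ['rock', 'content'] (min_width=12, slack=9)
Line 5: ['waterfall', 'they'] (min_width=14, slack=7)
Line 6: ['rainbow', 'universe'] (min_width=16, slack=5)
Line 7: ['tower', 'wind'] (min_width=10, slack=11)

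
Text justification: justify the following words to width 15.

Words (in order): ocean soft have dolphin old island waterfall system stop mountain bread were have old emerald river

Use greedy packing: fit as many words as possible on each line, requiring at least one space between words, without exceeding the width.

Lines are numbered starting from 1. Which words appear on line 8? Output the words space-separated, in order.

Line 1: ['ocean', 'soft', 'have'] (min_width=15, slack=0)
Line 2: ['dolphin', 'old'] (min_width=11, slack=4)
Line 3: ['island'] (min_width=6, slack=9)
Line 4: ['waterfall'] (min_width=9, slack=6)
Line 5: ['system', 'stop'] (min_width=11, slack=4)
Line 6: ['mountain', 'bread'] (min_width=14, slack=1)
Line 7: ['were', 'have', 'old'] (min_width=13, slack=2)
Line 8: ['emerald', 'river'] (min_width=13, slack=2)

Answer: emerald river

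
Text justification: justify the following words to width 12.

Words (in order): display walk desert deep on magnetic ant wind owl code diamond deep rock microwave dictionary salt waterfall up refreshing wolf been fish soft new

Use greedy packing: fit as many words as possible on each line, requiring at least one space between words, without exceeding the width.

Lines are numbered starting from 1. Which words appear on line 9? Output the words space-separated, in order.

Answer: salt

Derivation:
Line 1: ['display', 'walk'] (min_width=12, slack=0)
Line 2: ['desert', 'deep'] (min_width=11, slack=1)
Line 3: ['on', 'magnetic'] (min_width=11, slack=1)
Line 4: ['ant', 'wind', 'owl'] (min_width=12, slack=0)
Line 5: ['code', 'diamond'] (min_width=12, slack=0)
Line 6: ['deep', 'rock'] (min_width=9, slack=3)
Line 7: ['microwave'] (min_width=9, slack=3)
Line 8: ['dictionary'] (min_width=10, slack=2)
Line 9: ['salt'] (min_width=4, slack=8)
Line 10: ['waterfall', 'up'] (min_width=12, slack=0)
Line 11: ['refreshing'] (min_width=10, slack=2)
Line 12: ['wolf', 'been'] (min_width=9, slack=3)
Line 13: ['fish', 'soft'] (min_width=9, slack=3)
Line 14: ['new'] (min_width=3, slack=9)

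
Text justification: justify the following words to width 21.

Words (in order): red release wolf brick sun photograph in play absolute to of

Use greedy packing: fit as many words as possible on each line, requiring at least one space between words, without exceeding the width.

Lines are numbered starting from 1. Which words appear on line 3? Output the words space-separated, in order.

Answer: in play absolute to

Derivation:
Line 1: ['red', 'release', 'wolf'] (min_width=16, slack=5)
Line 2: ['brick', 'sun', 'photograph'] (min_width=20, slack=1)
Line 3: ['in', 'play', 'absolute', 'to'] (min_width=19, slack=2)
Line 4: ['of'] (min_width=2, slack=19)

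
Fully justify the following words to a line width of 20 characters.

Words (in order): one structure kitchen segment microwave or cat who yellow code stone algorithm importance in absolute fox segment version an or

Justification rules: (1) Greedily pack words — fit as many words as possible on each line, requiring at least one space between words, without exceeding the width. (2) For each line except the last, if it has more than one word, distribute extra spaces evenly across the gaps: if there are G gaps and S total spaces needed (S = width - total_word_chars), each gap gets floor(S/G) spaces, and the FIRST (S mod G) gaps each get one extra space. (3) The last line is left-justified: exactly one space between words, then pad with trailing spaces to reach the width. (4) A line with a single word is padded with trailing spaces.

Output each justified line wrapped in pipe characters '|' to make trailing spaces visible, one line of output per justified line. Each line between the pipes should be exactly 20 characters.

Answer: |one        structure|
|kitchen      segment|
|microwave or cat who|
|yellow   code  stone|
|algorithm importance|
|in    absolute   fox|
|segment  version  an|
|or                  |

Derivation:
Line 1: ['one', 'structure'] (min_width=13, slack=7)
Line 2: ['kitchen', 'segment'] (min_width=15, slack=5)
Line 3: ['microwave', 'or', 'cat', 'who'] (min_width=20, slack=0)
Line 4: ['yellow', 'code', 'stone'] (min_width=17, slack=3)
Line 5: ['algorithm', 'importance'] (min_width=20, slack=0)
Line 6: ['in', 'absolute', 'fox'] (min_width=15, slack=5)
Line 7: ['segment', 'version', 'an'] (min_width=18, slack=2)
Line 8: ['or'] (min_width=2, slack=18)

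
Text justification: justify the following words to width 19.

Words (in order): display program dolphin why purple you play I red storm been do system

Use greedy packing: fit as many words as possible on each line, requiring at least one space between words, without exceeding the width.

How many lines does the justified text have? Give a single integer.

Line 1: ['display', 'program'] (min_width=15, slack=4)
Line 2: ['dolphin', 'why', 'purple'] (min_width=18, slack=1)
Line 3: ['you', 'play', 'I', 'red'] (min_width=14, slack=5)
Line 4: ['storm', 'been', 'do'] (min_width=13, slack=6)
Line 5: ['system'] (min_width=6, slack=13)
Total lines: 5

Answer: 5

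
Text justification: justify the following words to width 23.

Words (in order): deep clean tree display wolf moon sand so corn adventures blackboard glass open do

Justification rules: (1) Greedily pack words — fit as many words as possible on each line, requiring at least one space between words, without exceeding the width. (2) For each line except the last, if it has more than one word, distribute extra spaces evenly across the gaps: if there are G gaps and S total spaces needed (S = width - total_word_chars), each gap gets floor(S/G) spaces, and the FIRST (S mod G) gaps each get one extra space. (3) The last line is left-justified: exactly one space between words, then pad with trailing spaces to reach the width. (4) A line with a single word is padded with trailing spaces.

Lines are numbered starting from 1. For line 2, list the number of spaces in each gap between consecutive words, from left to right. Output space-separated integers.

Line 1: ['deep', 'clean', 'tree', 'display'] (min_width=23, slack=0)
Line 2: ['wolf', 'moon', 'sand', 'so', 'corn'] (min_width=22, slack=1)
Line 3: ['adventures', 'blackboard'] (min_width=21, slack=2)
Line 4: ['glass', 'open', 'do'] (min_width=13, slack=10)

Answer: 2 1 1 1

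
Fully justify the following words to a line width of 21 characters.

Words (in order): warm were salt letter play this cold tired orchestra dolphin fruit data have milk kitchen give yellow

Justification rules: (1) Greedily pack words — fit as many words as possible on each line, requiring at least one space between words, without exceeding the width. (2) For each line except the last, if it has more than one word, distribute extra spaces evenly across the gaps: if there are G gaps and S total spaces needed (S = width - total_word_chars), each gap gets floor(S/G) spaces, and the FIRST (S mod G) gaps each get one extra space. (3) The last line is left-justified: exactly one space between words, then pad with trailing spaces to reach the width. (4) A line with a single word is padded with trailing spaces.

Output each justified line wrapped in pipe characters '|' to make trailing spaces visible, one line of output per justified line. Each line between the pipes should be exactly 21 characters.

Line 1: ['warm', 'were', 'salt', 'letter'] (min_width=21, slack=0)
Line 2: ['play', 'this', 'cold', 'tired'] (min_width=20, slack=1)
Line 3: ['orchestra', 'dolphin'] (min_width=17, slack=4)
Line 4: ['fruit', 'data', 'have', 'milk'] (min_width=20, slack=1)
Line 5: ['kitchen', 'give', 'yellow'] (min_width=19, slack=2)

Answer: |warm were salt letter|
|play  this cold tired|
|orchestra     dolphin|
|fruit  data have milk|
|kitchen give yellow  |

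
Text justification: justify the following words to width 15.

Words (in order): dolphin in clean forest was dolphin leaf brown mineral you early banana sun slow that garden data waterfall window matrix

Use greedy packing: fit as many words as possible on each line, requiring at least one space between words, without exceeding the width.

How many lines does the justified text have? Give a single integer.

Answer: 10

Derivation:
Line 1: ['dolphin', 'in'] (min_width=10, slack=5)
Line 2: ['clean', 'forest'] (min_width=12, slack=3)
Line 3: ['was', 'dolphin'] (min_width=11, slack=4)
Line 4: ['leaf', 'brown'] (min_width=10, slack=5)
Line 5: ['mineral', 'you'] (min_width=11, slack=4)
Line 6: ['early', 'banana'] (min_width=12, slack=3)
Line 7: ['sun', 'slow', 'that'] (min_width=13, slack=2)
Line 8: ['garden', 'data'] (min_width=11, slack=4)
Line 9: ['waterfall'] (min_width=9, slack=6)
Line 10: ['window', 'matrix'] (min_width=13, slack=2)
Total lines: 10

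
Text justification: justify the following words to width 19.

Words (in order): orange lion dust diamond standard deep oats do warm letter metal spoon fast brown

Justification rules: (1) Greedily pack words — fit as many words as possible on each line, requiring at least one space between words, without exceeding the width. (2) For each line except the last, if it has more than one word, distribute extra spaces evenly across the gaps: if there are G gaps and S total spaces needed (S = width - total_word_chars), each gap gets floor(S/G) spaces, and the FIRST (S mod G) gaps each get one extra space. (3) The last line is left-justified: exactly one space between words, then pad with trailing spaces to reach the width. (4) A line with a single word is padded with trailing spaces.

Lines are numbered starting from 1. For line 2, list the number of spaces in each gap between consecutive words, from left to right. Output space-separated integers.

Answer: 4

Derivation:
Line 1: ['orange', 'lion', 'dust'] (min_width=16, slack=3)
Line 2: ['diamond', 'standard'] (min_width=16, slack=3)
Line 3: ['deep', 'oats', 'do', 'warm'] (min_width=17, slack=2)
Line 4: ['letter', 'metal', 'spoon'] (min_width=18, slack=1)
Line 5: ['fast', 'brown'] (min_width=10, slack=9)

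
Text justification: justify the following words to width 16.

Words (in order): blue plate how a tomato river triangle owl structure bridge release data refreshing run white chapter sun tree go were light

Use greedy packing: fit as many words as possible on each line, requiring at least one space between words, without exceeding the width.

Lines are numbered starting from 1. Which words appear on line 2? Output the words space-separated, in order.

Line 1: ['blue', 'plate', 'how', 'a'] (min_width=16, slack=0)
Line 2: ['tomato', 'river'] (min_width=12, slack=4)
Line 3: ['triangle', 'owl'] (min_width=12, slack=4)
Line 4: ['structure', 'bridge'] (min_width=16, slack=0)
Line 5: ['release', 'data'] (min_width=12, slack=4)
Line 6: ['refreshing', 'run'] (min_width=14, slack=2)
Line 7: ['white', 'chapter'] (min_width=13, slack=3)
Line 8: ['sun', 'tree', 'go', 'were'] (min_width=16, slack=0)
Line 9: ['light'] (min_width=5, slack=11)

Answer: tomato river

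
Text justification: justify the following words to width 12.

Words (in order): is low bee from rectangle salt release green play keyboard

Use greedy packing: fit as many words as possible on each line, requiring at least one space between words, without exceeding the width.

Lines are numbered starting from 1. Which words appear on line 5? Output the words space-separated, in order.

Answer: green play

Derivation:
Line 1: ['is', 'low', 'bee'] (min_width=10, slack=2)
Line 2: ['from'] (min_width=4, slack=8)
Line 3: ['rectangle'] (min_width=9, slack=3)
Line 4: ['salt', 'release'] (min_width=12, slack=0)
Line 5: ['green', 'play'] (min_width=10, slack=2)
Line 6: ['keyboard'] (min_width=8, slack=4)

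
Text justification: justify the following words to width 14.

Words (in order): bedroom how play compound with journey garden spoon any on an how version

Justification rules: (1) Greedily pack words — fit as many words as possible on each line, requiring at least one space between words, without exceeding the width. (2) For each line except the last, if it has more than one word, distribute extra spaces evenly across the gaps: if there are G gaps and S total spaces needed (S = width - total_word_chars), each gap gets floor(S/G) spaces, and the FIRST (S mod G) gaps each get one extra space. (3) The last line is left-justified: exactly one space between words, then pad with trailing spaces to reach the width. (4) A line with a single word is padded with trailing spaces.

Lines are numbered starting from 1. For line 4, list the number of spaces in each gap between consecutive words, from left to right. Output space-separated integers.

Line 1: ['bedroom', 'how'] (min_width=11, slack=3)
Line 2: ['play', 'compound'] (min_width=13, slack=1)
Line 3: ['with', 'journey'] (min_width=12, slack=2)
Line 4: ['garden', 'spoon'] (min_width=12, slack=2)
Line 5: ['any', 'on', 'an', 'how'] (min_width=13, slack=1)
Line 6: ['version'] (min_width=7, slack=7)

Answer: 3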